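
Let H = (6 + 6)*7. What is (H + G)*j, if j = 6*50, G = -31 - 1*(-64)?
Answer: 35100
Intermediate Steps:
G = 33 (G = -31 + 64 = 33)
j = 300
H = 84 (H = 12*7 = 84)
(H + G)*j = (84 + 33)*300 = 117*300 = 35100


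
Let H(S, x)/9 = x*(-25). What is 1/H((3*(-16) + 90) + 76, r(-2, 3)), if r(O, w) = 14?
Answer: -1/3150 ≈ -0.00031746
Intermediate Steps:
H(S, x) = -225*x (H(S, x) = 9*(x*(-25)) = 9*(-25*x) = -225*x)
1/H((3*(-16) + 90) + 76, r(-2, 3)) = 1/(-225*14) = 1/(-3150) = -1/3150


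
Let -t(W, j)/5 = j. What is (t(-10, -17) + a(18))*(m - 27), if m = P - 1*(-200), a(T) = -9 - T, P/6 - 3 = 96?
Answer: 44486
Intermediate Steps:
P = 594 (P = 18 + 6*96 = 18 + 576 = 594)
t(W, j) = -5*j
m = 794 (m = 594 - 1*(-200) = 594 + 200 = 794)
(t(-10, -17) + a(18))*(m - 27) = (-5*(-17) + (-9 - 1*18))*(794 - 27) = (85 + (-9 - 18))*767 = (85 - 27)*767 = 58*767 = 44486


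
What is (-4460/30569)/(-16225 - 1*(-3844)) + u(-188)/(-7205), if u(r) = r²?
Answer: -1216070982556/247900986795 ≈ -4.9055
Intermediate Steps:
(-4460/30569)/(-16225 - 1*(-3844)) + u(-188)/(-7205) = (-4460/30569)/(-16225 - 1*(-3844)) + (-188)²/(-7205) = (-4460*1/30569)/(-16225 + 3844) + 35344*(-1/7205) = -4460/30569/(-12381) - 35344/7205 = -4460/30569*(-1/12381) - 35344/7205 = 4460/378474789 - 35344/7205 = -1216070982556/247900986795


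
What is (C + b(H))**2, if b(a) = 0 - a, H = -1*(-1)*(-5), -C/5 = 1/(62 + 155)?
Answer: 1166400/47089 ≈ 24.770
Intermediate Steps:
C = -5/217 (C = -5/(62 + 155) = -5/217 ≈ -0.023041)
H = -5 (H = 1*(-5) = -5)
b(a) = -a
(C + b(H))**2 = (-5/217 - 1*(-5))**2 = (-5/217 + 5)**2 = (1080/217)**2 = 1166400/47089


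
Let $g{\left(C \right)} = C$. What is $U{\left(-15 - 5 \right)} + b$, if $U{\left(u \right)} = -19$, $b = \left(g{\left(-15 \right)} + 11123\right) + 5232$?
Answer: $16321$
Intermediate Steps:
$b = 16340$ ($b = \left(-15 + 11123\right) + 5232 = 11108 + 5232 = 16340$)
$U{\left(-15 - 5 \right)} + b = -19 + 16340 = 16321$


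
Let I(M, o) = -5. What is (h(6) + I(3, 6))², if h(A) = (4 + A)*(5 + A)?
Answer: 11025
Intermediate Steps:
(h(6) + I(3, 6))² = ((20 + 6² + 9*6) - 5)² = ((20 + 36 + 54) - 5)² = (110 - 5)² = 105² = 11025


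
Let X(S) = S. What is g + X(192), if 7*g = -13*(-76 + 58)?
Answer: 1578/7 ≈ 225.43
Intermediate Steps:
g = 234/7 (g = (-13*(-76 + 58))/7 = (-13*(-18))/7 = (⅐)*234 = 234/7 ≈ 33.429)
g + X(192) = 234/7 + 192 = 1578/7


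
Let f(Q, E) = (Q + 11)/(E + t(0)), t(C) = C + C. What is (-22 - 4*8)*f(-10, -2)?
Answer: 27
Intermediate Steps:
t(C) = 2*C
f(Q, E) = (11 + Q)/E (f(Q, E) = (Q + 11)/(E + 2*0) = (11 + Q)/(E + 0) = (11 + Q)/E)
(-22 - 4*8)*f(-10, -2) = (-22 - 4*8)*((11 - 10)/(-2)) = (-22 - 32)*(-½*1) = -54*(-½) = 27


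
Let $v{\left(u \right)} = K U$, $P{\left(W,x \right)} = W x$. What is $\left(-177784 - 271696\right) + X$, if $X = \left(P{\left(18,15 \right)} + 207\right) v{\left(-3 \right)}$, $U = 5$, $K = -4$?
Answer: $-459020$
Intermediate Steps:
$v{\left(u \right)} = -20$ ($v{\left(u \right)} = \left(-4\right) 5 = -20$)
$X = -9540$ ($X = \left(18 \cdot 15 + 207\right) \left(-20\right) = \left(270 + 207\right) \left(-20\right) = 477 \left(-20\right) = -9540$)
$\left(-177784 - 271696\right) + X = \left(-177784 - 271696\right) - 9540 = -449480 - 9540 = -459020$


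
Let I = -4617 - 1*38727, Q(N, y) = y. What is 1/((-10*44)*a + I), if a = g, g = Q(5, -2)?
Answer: -1/42464 ≈ -2.3549e-5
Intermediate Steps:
g = -2
a = -2
I = -43344 (I = -4617 - 38727 = -43344)
1/((-10*44)*a + I) = 1/(-10*44*(-2) - 43344) = 1/(-440*(-2) - 43344) = 1/(880 - 43344) = 1/(-42464) = -1/42464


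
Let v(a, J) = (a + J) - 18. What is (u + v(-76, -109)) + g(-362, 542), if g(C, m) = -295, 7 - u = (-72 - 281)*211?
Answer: 73992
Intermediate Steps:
v(a, J) = -18 + J + a (v(a, J) = (J + a) - 18 = -18 + J + a)
u = 74490 (u = 7 - (-72 - 281)*211 = 7 - (-353)*211 = 7 - 1*(-74483) = 7 + 74483 = 74490)
(u + v(-76, -109)) + g(-362, 542) = (74490 + (-18 - 109 - 76)) - 295 = (74490 - 203) - 295 = 74287 - 295 = 73992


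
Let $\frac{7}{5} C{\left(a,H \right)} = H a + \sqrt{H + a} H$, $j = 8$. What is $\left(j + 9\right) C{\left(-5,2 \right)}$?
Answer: $- \frac{850}{7} + \frac{170 i \sqrt{3}}{7} \approx -121.43 + 42.064 i$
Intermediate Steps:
$C{\left(a,H \right)} = \frac{5 H a}{7} + \frac{5 H \sqrt{H + a}}{7}$ ($C{\left(a,H \right)} = \frac{5 \left(H a + \sqrt{H + a} H\right)}{7} = \frac{5 \left(H a + H \sqrt{H + a}\right)}{7} = \frac{5 H a}{7} + \frac{5 H \sqrt{H + a}}{7}$)
$\left(j + 9\right) C{\left(-5,2 \right)} = \left(8 + 9\right) \frac{5}{7} \cdot 2 \left(-5 + \sqrt{2 - 5}\right) = 17 \cdot \frac{5}{7} \cdot 2 \left(-5 + \sqrt{-3}\right) = 17 \cdot \frac{5}{7} \cdot 2 \left(-5 + i \sqrt{3}\right) = 17 \left(- \frac{50}{7} + \frac{10 i \sqrt{3}}{7}\right) = - \frac{850}{7} + \frac{170 i \sqrt{3}}{7}$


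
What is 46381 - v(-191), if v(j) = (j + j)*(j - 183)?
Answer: -96487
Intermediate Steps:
v(j) = 2*j*(-183 + j) (v(j) = (2*j)*(-183 + j) = 2*j*(-183 + j))
46381 - v(-191) = 46381 - 2*(-191)*(-183 - 191) = 46381 - 2*(-191)*(-374) = 46381 - 1*142868 = 46381 - 142868 = -96487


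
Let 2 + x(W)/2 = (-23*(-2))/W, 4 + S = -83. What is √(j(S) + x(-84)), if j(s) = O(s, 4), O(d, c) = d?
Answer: I*√40614/21 ≈ 9.5966*I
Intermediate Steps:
S = -87 (S = -4 - 83 = -87)
x(W) = -4 + 92/W (x(W) = -4 + 2*((-23*(-2))/W) = -4 + 2*(46/W) = -4 + 92/W)
j(s) = s
√(j(S) + x(-84)) = √(-87 + (-4 + 92/(-84))) = √(-87 + (-4 + 92*(-1/84))) = √(-87 + (-4 - 23/21)) = √(-87 - 107/21) = √(-1934/21) = I*√40614/21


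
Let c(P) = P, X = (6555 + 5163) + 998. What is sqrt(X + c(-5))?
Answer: sqrt(12711) ≈ 112.74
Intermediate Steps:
X = 12716 (X = 11718 + 998 = 12716)
sqrt(X + c(-5)) = sqrt(12716 - 5) = sqrt(12711)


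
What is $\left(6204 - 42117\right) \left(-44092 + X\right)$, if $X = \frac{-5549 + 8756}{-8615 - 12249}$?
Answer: $\frac{33037758353535}{20864} \approx 1.5835 \cdot 10^{9}$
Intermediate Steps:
$X = - \frac{3207}{20864}$ ($X = \frac{3207}{-20864} = 3207 \left(- \frac{1}{20864}\right) = - \frac{3207}{20864} \approx -0.15371$)
$\left(6204 - 42117\right) \left(-44092 + X\right) = \left(6204 - 42117\right) \left(-44092 - \frac{3207}{20864}\right) = \left(-35913\right) \left(- \frac{919938695}{20864}\right) = \frac{33037758353535}{20864}$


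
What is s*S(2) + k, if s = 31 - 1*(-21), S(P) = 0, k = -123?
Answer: -123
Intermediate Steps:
s = 52 (s = 31 + 21 = 52)
s*S(2) + k = 52*0 - 123 = 0 - 123 = -123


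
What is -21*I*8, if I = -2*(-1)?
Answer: -336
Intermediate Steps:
I = 2
-21*I*8 = -21*2*8 = -42*8 = -336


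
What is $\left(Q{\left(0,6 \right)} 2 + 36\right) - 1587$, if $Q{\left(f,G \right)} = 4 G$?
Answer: $-1503$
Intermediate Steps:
$\left(Q{\left(0,6 \right)} 2 + 36\right) - 1587 = \left(4 \cdot 6 \cdot 2 + 36\right) - 1587 = \left(24 \cdot 2 + 36\right) - 1587 = \left(48 + 36\right) - 1587 = 84 - 1587 = -1503$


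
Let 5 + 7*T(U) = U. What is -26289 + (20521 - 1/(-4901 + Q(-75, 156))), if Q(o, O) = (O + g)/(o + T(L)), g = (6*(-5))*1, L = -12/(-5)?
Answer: -37299485913/6466624 ≈ -5768.0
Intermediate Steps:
L = 12/5 (L = -12*(-⅕) = 12/5 ≈ 2.4000)
T(U) = -5/7 + U/7
g = -30 (g = -30*1 = -30)
Q(o, O) = (-30 + O)/(-13/35 + o) (Q(o, O) = (O - 30)/(o + (-5/7 + (⅐)*(12/5))) = (-30 + O)/(o + (-5/7 + 12/35)) = (-30 + O)/(o - 13/35) = (-30 + O)/(-13/35 + o))
-26289 + (20521 - 1/(-4901 + Q(-75, 156))) = -26289 + (20521 - 1/(-4901 + 35*(-30 + 156)/(-13 + 35*(-75)))) = -26289 + (20521 - 1/(-4901 + 35*126/(-13 - 2625))) = -26289 + (20521 - 1/(-4901 + 35*126/(-2638))) = -26289 + (20521 - 1/(-4901 + 35*(-1/2638)*126)) = -26289 + (20521 - 1/(-4901 - 2205/1319)) = -26289 + (20521 - 1/(-6466624/1319)) = -26289 + (20521 - 1*(-1319/6466624)) = -26289 + (20521 + 1319/6466624) = -26289 + 132701592423/6466624 = -37299485913/6466624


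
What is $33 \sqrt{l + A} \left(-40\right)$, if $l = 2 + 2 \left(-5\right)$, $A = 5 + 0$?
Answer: $- 1320 i \sqrt{3} \approx - 2286.3 i$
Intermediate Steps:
$A = 5$
$l = -8$ ($l = 2 - 10 = -8$)
$33 \sqrt{l + A} \left(-40\right) = 33 \sqrt{-8 + 5} \left(-40\right) = 33 \sqrt{-3} \left(-40\right) = 33 i \sqrt{3} \left(-40\right) = - 1320 i \sqrt{3}$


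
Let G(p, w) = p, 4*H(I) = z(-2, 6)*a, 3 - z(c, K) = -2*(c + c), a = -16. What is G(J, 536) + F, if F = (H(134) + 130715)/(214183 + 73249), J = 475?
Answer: 136660935/287432 ≈ 475.46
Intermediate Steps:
z(c, K) = 3 + 4*c (z(c, K) = 3 - (-2)*(c + c) = 3 - (-2)*2*c = 3 - (-4)*c = 3 + 4*c)
H(I) = 20 (H(I) = ((3 + 4*(-2))*(-16))/4 = ((3 - 8)*(-16))/4 = (-5*(-16))/4 = (¼)*80 = 20)
F = 130735/287432 (F = (20 + 130715)/(214183 + 73249) = 130735/287432 ≈ 0.45484)
G(J, 536) + F = 475 + 130735/287432 = 136660935/287432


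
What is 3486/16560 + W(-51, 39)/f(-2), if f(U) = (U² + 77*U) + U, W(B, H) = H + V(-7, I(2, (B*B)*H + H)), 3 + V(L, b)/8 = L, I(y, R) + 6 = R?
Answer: 3148/6555 ≈ 0.48024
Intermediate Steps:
I(y, R) = -6 + R
V(L, b) = -24 + 8*L
W(B, H) = -80 + H (W(B, H) = H + (-24 + 8*(-7)) = H + (-24 - 56) = H - 80 = -80 + H)
f(U) = U² + 78*U
3486/16560 + W(-51, 39)/f(-2) = 3486/16560 + (-80 + 39)/((-2*(78 - 2))) = 3486*(1/16560) - 41/((-2*76)) = 581/2760 - 41/(-152) = 581/2760 - 41*(-1/152) = 581/2760 + 41/152 = 3148/6555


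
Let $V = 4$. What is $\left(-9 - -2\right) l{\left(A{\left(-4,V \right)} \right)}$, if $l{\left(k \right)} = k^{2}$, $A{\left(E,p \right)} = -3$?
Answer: $-63$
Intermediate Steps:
$\left(-9 - -2\right) l{\left(A{\left(-4,V \right)} \right)} = \left(-9 - -2\right) \left(-3\right)^{2} = \left(-9 + 2\right) 9 = \left(-7\right) 9 = -63$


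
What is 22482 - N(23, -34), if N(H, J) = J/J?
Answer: 22481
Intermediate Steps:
N(H, J) = 1
22482 - N(23, -34) = 22482 - 1*1 = 22482 - 1 = 22481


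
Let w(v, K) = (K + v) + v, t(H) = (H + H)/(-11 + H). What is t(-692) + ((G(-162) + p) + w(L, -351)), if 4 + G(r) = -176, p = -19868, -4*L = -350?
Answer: -14216088/703 ≈ -20222.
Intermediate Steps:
L = 175/2 (L = -1/4*(-350) = 175/2 ≈ 87.500)
t(H) = 2*H/(-11 + H) (t(H) = (2*H)/(-11 + H) = 2*H/(-11 + H))
w(v, K) = K + 2*v
G(r) = -180 (G(r) = -4 - 176 = -180)
t(-692) + ((G(-162) + p) + w(L, -351)) = 2*(-692)/(-11 - 692) + ((-180 - 19868) + (-351 + 2*(175/2))) = 2*(-692)/(-703) + (-20048 + (-351 + 175)) = 2*(-692)*(-1/703) + (-20048 - 176) = 1384/703 - 20224 = -14216088/703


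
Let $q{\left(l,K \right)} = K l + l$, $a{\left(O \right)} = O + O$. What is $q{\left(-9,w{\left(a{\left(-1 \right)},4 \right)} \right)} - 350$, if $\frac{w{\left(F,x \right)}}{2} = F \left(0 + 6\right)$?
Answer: $-143$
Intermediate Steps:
$a{\left(O \right)} = 2 O$
$w{\left(F,x \right)} = 12 F$ ($w{\left(F,x \right)} = 2 F \left(0 + 6\right) = 2 F 6 = 2 \cdot 6 F = 12 F$)
$q{\left(l,K \right)} = l + K l$
$q{\left(-9,w{\left(a{\left(-1 \right)},4 \right)} \right)} - 350 = - 9 \left(1 + 12 \cdot 2 \left(-1\right)\right) - 350 = - 9 \left(1 + 12 \left(-2\right)\right) - 350 = - 9 \left(1 - 24\right) - 350 = \left(-9\right) \left(-23\right) - 350 = 207 - 350 = -143$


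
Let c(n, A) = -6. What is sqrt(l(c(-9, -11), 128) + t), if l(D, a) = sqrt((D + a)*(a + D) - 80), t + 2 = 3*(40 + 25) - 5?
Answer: sqrt(188 + 2*sqrt(3701)) ≈ 17.598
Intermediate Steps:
t = 188 (t = -2 + (3*(40 + 25) - 5) = -2 + (3*65 - 5) = -2 + (195 - 5) = -2 + 190 = 188)
l(D, a) = sqrt(-80 + (D + a)**2) (l(D, a) = sqrt((D + a)*(D + a) - 80) = sqrt((D + a)**2 - 80) = sqrt(-80 + (D + a)**2))
sqrt(l(c(-9, -11), 128) + t) = sqrt(sqrt(-80 + (-6 + 128)**2) + 188) = sqrt(sqrt(-80 + 122**2) + 188) = sqrt(sqrt(-80 + 14884) + 188) = sqrt(sqrt(14804) + 188) = sqrt(2*sqrt(3701) + 188) = sqrt(188 + 2*sqrt(3701))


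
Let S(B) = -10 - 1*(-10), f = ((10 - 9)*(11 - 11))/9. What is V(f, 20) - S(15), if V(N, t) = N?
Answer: 0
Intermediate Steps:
f = 0 (f = (1*0)*(⅑) = 0*(⅑) = 0)
S(B) = 0 (S(B) = -10 + 10 = 0)
V(f, 20) - S(15) = 0 - 1*0 = 0 + 0 = 0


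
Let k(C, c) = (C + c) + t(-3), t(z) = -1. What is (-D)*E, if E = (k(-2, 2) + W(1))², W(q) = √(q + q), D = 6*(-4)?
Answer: 72 - 48*√2 ≈ 4.1178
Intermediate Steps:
D = -24
k(C, c) = -1 + C + c (k(C, c) = (C + c) - 1 = -1 + C + c)
W(q) = √2*√q (W(q) = √(2*q) = √2*√q)
E = (-1 + √2)² (E = ((-1 - 2 + 2) + √2*√1)² = (-1 + √2*1)² = (-1 + √2)² ≈ 0.17157)
(-D)*E = (-1*(-24))*(1 - √2)² = 24*(1 - √2)²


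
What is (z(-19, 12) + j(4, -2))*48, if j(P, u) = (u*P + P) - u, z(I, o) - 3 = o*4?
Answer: 2352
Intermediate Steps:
z(I, o) = 3 + 4*o (z(I, o) = 3 + o*4 = 3 + 4*o)
j(P, u) = P - u + P*u (j(P, u) = (P*u + P) - u = (P + P*u) - u = P - u + P*u)
(z(-19, 12) + j(4, -2))*48 = ((3 + 4*12) + (4 - 1*(-2) + 4*(-2)))*48 = ((3 + 48) + (4 + 2 - 8))*48 = (51 - 2)*48 = 49*48 = 2352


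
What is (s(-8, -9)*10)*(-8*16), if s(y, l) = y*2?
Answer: 20480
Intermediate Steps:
s(y, l) = 2*y
(s(-8, -9)*10)*(-8*16) = ((2*(-8))*10)*(-8*16) = -16*10*(-128) = -160*(-128) = 20480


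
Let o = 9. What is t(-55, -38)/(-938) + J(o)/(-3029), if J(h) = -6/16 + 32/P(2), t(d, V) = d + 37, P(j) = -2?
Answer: 279527/11364808 ≈ 0.024596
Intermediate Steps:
t(d, V) = 37 + d
J(h) = -131/8 (J(h) = -6/16 + 32/(-2) = -6*1/16 + 32*(-1/2) = -3/8 - 16 = -131/8)
t(-55, -38)/(-938) + J(o)/(-3029) = (37 - 55)/(-938) - 131/8/(-3029) = -18*(-1/938) - 131/8*(-1/3029) = 9/469 + 131/24232 = 279527/11364808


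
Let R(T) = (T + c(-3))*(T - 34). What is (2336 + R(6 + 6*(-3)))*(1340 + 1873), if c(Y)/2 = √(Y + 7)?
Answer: 8687952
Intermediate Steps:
c(Y) = 2*√(7 + Y) (c(Y) = 2*√(Y + 7) = 2*√(7 + Y))
R(T) = (-34 + T)*(4 + T) (R(T) = (T + 2*√(7 - 3))*(T - 34) = (T + 2*√4)*(-34 + T) = (T + 2*2)*(-34 + T) = (T + 4)*(-34 + T) = (4 + T)*(-34 + T) = (-34 + T)*(4 + T))
(2336 + R(6 + 6*(-3)))*(1340 + 1873) = (2336 + (-136 + (6 + 6*(-3))² - 30*(6 + 6*(-3))))*(1340 + 1873) = (2336 + (-136 + (6 - 18)² - 30*(6 - 18)))*3213 = (2336 + (-136 + (-12)² - 30*(-12)))*3213 = (2336 + (-136 + 144 + 360))*3213 = (2336 + 368)*3213 = 2704*3213 = 8687952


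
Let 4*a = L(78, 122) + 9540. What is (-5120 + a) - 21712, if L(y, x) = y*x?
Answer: -22068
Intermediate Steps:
L(y, x) = x*y
a = 4764 (a = (122*78 + 9540)/4 = (9516 + 9540)/4 = (¼)*19056 = 4764)
(-5120 + a) - 21712 = (-5120 + 4764) - 21712 = -356 - 21712 = -22068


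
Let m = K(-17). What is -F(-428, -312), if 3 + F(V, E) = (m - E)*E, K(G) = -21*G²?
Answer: -1796181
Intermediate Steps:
m = -6069 (m = -21*(-17)² = -21*289 = -6069)
F(V, E) = -3 + E*(-6069 - E) (F(V, E) = -3 + (-6069 - E)*E = -3 + E*(-6069 - E))
-F(-428, -312) = -(-3 - 1*(-312)² - 6069*(-312)) = -(-3 - 1*97344 + 1893528) = -(-3 - 97344 + 1893528) = -1*1796181 = -1796181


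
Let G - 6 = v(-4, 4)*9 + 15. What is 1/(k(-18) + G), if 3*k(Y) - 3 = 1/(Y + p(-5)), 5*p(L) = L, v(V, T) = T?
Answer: 57/3305 ≈ 0.017247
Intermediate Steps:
p(L) = L/5
k(Y) = 1 + 1/(3*(-1 + Y)) (k(Y) = 1 + 1/(3*(Y + (⅕)*(-5))) = 1 + 1/(3*(Y - 1)) = 1 + 1/(3*(-1 + Y)))
G = 57 (G = 6 + (4*9 + 15) = 6 + (36 + 15) = 6 + 51 = 57)
1/(k(-18) + G) = 1/((-⅔ - 18)/(-1 - 18) + 57) = 1/(-56/3/(-19) + 57) = 1/(-1/19*(-56/3) + 57) = 1/(56/57 + 57) = 1/(3305/57) = 57/3305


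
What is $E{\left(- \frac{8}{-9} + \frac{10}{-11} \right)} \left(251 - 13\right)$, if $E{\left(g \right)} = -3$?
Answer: $-714$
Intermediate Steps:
$E{\left(- \frac{8}{-9} + \frac{10}{-11} \right)} \left(251 - 13\right) = - 3 \left(251 - 13\right) = \left(-3\right) 238 = -714$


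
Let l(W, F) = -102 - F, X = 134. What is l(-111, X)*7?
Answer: -1652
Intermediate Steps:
l(-111, X)*7 = (-102 - 1*134)*7 = (-102 - 134)*7 = -236*7 = -1652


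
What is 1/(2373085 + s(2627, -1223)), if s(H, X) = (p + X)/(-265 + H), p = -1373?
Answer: 1181/2802612087 ≈ 4.2139e-7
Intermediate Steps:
s(H, X) = (-1373 + X)/(-265 + H)
1/(2373085 + s(2627, -1223)) = 1/(2373085 + (-1373 - 1223)/(-265 + 2627)) = 1/(2373085 - 2596/2362) = 1/(2373085 + (1/2362)*(-2596)) = 1/(2373085 - 1298/1181) = 1/(2802612087/1181) = 1181/2802612087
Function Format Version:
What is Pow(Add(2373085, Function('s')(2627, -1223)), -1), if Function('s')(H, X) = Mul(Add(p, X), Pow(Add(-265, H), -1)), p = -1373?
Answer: Rational(1181, 2802612087) ≈ 4.2139e-7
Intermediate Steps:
Function('s')(H, X) = Mul(Pow(Add(-265, H), -1), Add(-1373, X)) (Function('s')(H, X) = Mul(Add(-1373, X), Pow(Add(-265, H), -1)) = Mul(Pow(Add(-265, H), -1), Add(-1373, X)))
Pow(Add(2373085, Function('s')(2627, -1223)), -1) = Pow(Add(2373085, Mul(Pow(Add(-265, 2627), -1), Add(-1373, -1223))), -1) = Pow(Add(2373085, Mul(Pow(2362, -1), -2596)), -1) = Pow(Add(2373085, Mul(Rational(1, 2362), -2596)), -1) = Pow(Add(2373085, Rational(-1298, 1181)), -1) = Pow(Rational(2802612087, 1181), -1) = Rational(1181, 2802612087)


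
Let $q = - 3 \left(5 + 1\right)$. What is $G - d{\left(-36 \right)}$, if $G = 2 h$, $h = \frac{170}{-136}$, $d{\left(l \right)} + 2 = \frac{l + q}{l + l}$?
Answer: $- \frac{5}{4} \approx -1.25$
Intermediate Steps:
$q = -18$ ($q = \left(-3\right) 6 = -18$)
$d{\left(l \right)} = -2 + \frac{-18 + l}{2 l}$ ($d{\left(l \right)} = -2 + \frac{l - 18}{l + l} = -2 + \frac{-18 + l}{2 l}$)
$h = - \frac{5}{4}$ ($h = 170 \left(- \frac{1}{136}\right) = - \frac{5}{4} \approx -1.25$)
$G = - \frac{5}{2}$ ($G = 2 \left(- \frac{5}{4}\right) = - \frac{5}{2} \approx -2.5$)
$G - d{\left(-36 \right)} = - \frac{5}{2} - \left(- \frac{3}{2} - \frac{9}{-36}\right) = - \frac{5}{2} - \left(- \frac{3}{2} - - \frac{1}{4}\right) = - \frac{5}{2} - \left(- \frac{3}{2} + \frac{1}{4}\right) = - \frac{5}{2} - - \frac{5}{4} = - \frac{5}{2} + \frac{5}{4} = - \frac{5}{4}$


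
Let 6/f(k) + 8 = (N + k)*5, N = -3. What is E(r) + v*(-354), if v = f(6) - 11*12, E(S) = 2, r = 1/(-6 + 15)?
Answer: 324986/7 ≈ 46427.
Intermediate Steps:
f(k) = 6/(-23 + 5*k) (f(k) = 6/(-8 + (-3 + k)*5) = 6/(-8 + (-15 + 5*k)) = 6/(-23 + 5*k))
r = ⅑ (r = 1/9 = ⅑ ≈ 0.11111)
v = -918/7 (v = 6/(-23 + 5*6) - 11*12 = 6/(-23 + 30) - 132 = 6/7 - 132 = -918/7 ≈ -131.14)
E(r) + v*(-354) = 2 - 918/7*(-354) = 2 + 324972/7 = 324986/7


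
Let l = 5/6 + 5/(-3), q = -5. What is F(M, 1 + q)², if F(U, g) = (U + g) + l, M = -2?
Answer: 1681/36 ≈ 46.694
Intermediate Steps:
l = -⅚ (l = 5*(⅙) + 5*(-⅓) = ⅚ - 5/3 = -⅚ ≈ -0.83333)
F(U, g) = -⅚ + U + g (F(U, g) = (U + g) - ⅚ = -⅚ + U + g)
F(M, 1 + q)² = (-⅚ - 2 + (1 - 5))² = (-⅚ - 2 - 4)² = (-41/6)² = 1681/36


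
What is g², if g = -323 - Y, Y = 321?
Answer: 414736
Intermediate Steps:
g = -644 (g = -323 - 1*321 = -323 - 321 = -644)
g² = (-644)² = 414736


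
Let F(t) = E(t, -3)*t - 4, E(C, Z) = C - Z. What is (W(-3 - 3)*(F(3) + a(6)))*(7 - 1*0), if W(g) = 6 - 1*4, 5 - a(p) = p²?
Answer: -238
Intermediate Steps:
F(t) = -4 + t*(3 + t) (F(t) = (t - 1*(-3))*t - 4 = (t + 3)*t - 4 = (3 + t)*t - 4 = t*(3 + t) - 4 = -4 + t*(3 + t))
a(p) = 5 - p²
W(g) = 2 (W(g) = 6 - 4 = 2)
(W(-3 - 3)*(F(3) + a(6)))*(7 - 1*0) = (2*((-4 + 3*(3 + 3)) + (5 - 1*6²)))*(7 - 1*0) = (2*((-4 + 3*6) + (5 - 1*36)))*(7 + 0) = (2*((-4 + 18) + (5 - 36)))*7 = (2*(14 - 31))*7 = (2*(-17))*7 = -34*7 = -238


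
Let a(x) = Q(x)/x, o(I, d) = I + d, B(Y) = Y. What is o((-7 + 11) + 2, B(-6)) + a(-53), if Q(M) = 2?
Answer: -2/53 ≈ -0.037736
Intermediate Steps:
a(x) = 2/x
o((-7 + 11) + 2, B(-6)) + a(-53) = (((-7 + 11) + 2) - 6) + 2/(-53) = ((4 + 2) - 6) + 2*(-1/53) = (6 - 6) - 2/53 = 0 - 2/53 = -2/53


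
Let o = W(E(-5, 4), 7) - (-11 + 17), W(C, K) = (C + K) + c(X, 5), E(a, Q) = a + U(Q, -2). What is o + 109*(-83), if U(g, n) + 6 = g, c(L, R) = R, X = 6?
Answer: -9048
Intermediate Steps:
U(g, n) = -6 + g
E(a, Q) = -6 + Q + a (E(a, Q) = a + (-6 + Q) = -6 + Q + a)
W(C, K) = 5 + C + K (W(C, K) = (C + K) + 5 = 5 + C + K)
o = -1 (o = (5 + (-6 + 4 - 5) + 7) - (-11 + 17) = (5 - 7 + 7) - 1*6 = 5 - 6 = -1)
o + 109*(-83) = -1 + 109*(-83) = -1 - 9047 = -9048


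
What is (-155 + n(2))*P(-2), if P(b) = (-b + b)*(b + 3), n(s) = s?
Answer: 0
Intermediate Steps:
P(b) = 0 (P(b) = 0*(3 + b) = 0)
(-155 + n(2))*P(-2) = (-155 + 2)*0 = -153*0 = 0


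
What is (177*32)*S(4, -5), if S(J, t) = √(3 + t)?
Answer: 5664*I*√2 ≈ 8010.1*I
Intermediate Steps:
(177*32)*S(4, -5) = (177*32)*√(3 - 5) = 5664*√(-2) = 5664*(I*√2) = 5664*I*√2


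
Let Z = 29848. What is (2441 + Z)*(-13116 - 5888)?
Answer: -613620156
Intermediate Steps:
(2441 + Z)*(-13116 - 5888) = (2441 + 29848)*(-13116 - 5888) = 32289*(-19004) = -613620156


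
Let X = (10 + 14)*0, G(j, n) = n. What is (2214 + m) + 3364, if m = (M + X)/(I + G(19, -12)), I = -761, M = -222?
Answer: 4312016/773 ≈ 5578.3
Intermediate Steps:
X = 0 (X = 24*0 = 0)
m = 222/773 (m = (-222 + 0)/(-761 - 12) = -222/(-773) = -222*(-1/773) = 222/773 ≈ 0.28719)
(2214 + m) + 3364 = (2214 + 222/773) + 3364 = 1711644/773 + 3364 = 4312016/773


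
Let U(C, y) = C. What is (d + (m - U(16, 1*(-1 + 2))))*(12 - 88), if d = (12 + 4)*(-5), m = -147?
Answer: 18468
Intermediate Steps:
d = -80 (d = 16*(-5) = -80)
(d + (m - U(16, 1*(-1 + 2))))*(12 - 88) = (-80 + (-147 - 1*16))*(12 - 88) = (-80 + (-147 - 16))*(-76) = (-80 - 163)*(-76) = -243*(-76) = 18468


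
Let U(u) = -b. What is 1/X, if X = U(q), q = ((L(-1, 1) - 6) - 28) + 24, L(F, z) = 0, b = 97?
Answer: -1/97 ≈ -0.010309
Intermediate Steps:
q = -10 (q = ((0 - 6) - 28) + 24 = (-6 - 28) + 24 = -34 + 24 = -10)
U(u) = -97 (U(u) = -1*97 = -97)
X = -97
1/X = 1/(-97) = -1/97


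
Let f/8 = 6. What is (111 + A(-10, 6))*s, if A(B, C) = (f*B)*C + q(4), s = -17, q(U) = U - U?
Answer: 47073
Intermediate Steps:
q(U) = 0
f = 48 (f = 8*6 = 48)
A(B, C) = 48*B*C (A(B, C) = (48*B)*C + 0 = 48*B*C + 0 = 48*B*C)
(111 + A(-10, 6))*s = (111 + 48*(-10)*6)*(-17) = (111 - 2880)*(-17) = -2769*(-17) = 47073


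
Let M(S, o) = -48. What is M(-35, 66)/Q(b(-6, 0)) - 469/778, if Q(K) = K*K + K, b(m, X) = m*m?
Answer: -55171/86358 ≈ -0.63886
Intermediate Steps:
b(m, X) = m²
Q(K) = K + K² (Q(K) = K² + K = K + K²)
M(-35, 66)/Q(b(-6, 0)) - 469/778 = -48*1/(36*(1 + (-6)²)) - 469/778 = -48*1/(36*(1 + 36)) - 469*1/778 = -48/(36*37) - 469/778 = -48/1332 - 469/778 = -48*1/1332 - 469/778 = -4/111 - 469/778 = -55171/86358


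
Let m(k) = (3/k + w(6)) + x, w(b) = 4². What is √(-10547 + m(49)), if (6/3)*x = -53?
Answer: I*√2069258/14 ≈ 102.75*I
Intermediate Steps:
x = -53/2 (x = (½)*(-53) = -53/2 ≈ -26.500)
w(b) = 16
m(k) = -21/2 + 3/k (m(k) = (3/k + 16) - 53/2 = (16 + 3/k) - 53/2 = -21/2 + 3/k)
√(-10547 + m(49)) = √(-10547 + (-21/2 + 3/49)) = √(-10547 - 1023/98) = √(-1034629/98) = I*√2069258/14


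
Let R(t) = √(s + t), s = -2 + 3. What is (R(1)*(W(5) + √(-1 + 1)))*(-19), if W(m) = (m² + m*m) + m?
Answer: -1045*√2 ≈ -1477.9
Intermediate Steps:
s = 1
W(m) = m + 2*m² (W(m) = (m² + m²) + m = 2*m² + m = m + 2*m²)
R(t) = √(1 + t)
(R(1)*(W(5) + √(-1 + 1)))*(-19) = (√(1 + 1)*(5*(1 + 2*5) + √(-1 + 1)))*(-19) = (√2*(5*(1 + 10) + √0))*(-19) = (√2*(5*11 + 0))*(-19) = (√2*(55 + 0))*(-19) = (√2*55)*(-19) = (55*√2)*(-19) = -1045*√2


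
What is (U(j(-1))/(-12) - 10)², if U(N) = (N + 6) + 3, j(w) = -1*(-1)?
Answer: 4225/36 ≈ 117.36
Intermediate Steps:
j(w) = 1
U(N) = 9 + N (U(N) = (6 + N) + 3 = 9 + N)
(U(j(-1))/(-12) - 10)² = ((9 + 1)/(-12) - 10)² = (10*(-1/12) - 10)² = (-⅚ - 10)² = (-65/6)² = 4225/36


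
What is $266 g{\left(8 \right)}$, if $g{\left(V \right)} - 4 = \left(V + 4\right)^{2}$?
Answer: $39368$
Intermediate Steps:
$g{\left(V \right)} = 4 + \left(4 + V\right)^{2}$ ($g{\left(V \right)} = 4 + \left(V + 4\right)^{2} = 4 + \left(4 + V\right)^{2}$)
$266 g{\left(8 \right)} = 266 \left(4 + \left(4 + 8\right)^{2}\right) = 266 \left(4 + 12^{2}\right) = 266 \left(4 + 144\right) = 266 \cdot 148 = 39368$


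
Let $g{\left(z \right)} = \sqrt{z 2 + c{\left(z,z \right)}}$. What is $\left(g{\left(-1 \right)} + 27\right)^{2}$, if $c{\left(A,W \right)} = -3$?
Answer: $\left(27 + i \sqrt{5}\right)^{2} \approx 724.0 + 120.75 i$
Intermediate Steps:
$g{\left(z \right)} = \sqrt{-3 + 2 z}$ ($g{\left(z \right)} = \sqrt{z 2 - 3} = \sqrt{2 z - 3} = \sqrt{-3 + 2 z}$)
$\left(g{\left(-1 \right)} + 27\right)^{2} = \left(\sqrt{-3 + 2 \left(-1\right)} + 27\right)^{2} = \left(\sqrt{-3 - 2} + 27\right)^{2} = \left(\sqrt{-5} + 27\right)^{2} = \left(i \sqrt{5} + 27\right)^{2} = \left(27 + i \sqrt{5}\right)^{2}$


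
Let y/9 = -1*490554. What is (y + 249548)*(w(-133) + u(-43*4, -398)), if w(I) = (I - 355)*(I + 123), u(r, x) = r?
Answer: -19610882104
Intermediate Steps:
w(I) = (-355 + I)*(123 + I)
y = -4414986 (y = 9*(-1*490554) = 9*(-490554) = -4414986)
(y + 249548)*(w(-133) + u(-43*4, -398)) = (-4414986 + 249548)*((-43665 + (-133)² - 232*(-133)) - 43*4) = -4165438*((-43665 + 17689 + 30856) - 172) = -4165438*(4880 - 172) = -4165438*4708 = -19610882104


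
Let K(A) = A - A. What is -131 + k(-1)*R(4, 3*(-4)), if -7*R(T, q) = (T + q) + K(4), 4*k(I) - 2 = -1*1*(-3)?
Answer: -907/7 ≈ -129.57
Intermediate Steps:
k(I) = 5/4 (k(I) = ½ + (-1*1*(-3))/4 = ½ + (-1*(-3))/4 = ½ + (¼)*3 = ½ + ¾ = 5/4)
K(A) = 0
R(T, q) = -T/7 - q/7 (R(T, q) = -((T + q) + 0)/7 = -(T + q)/7 = -T/7 - q/7)
-131 + k(-1)*R(4, 3*(-4)) = -131 + 5*(-⅐*4 - 3*(-4)/7)/4 = -131 + 5*(-4/7 - ⅐*(-12))/4 = -131 + 5*(-4/7 + 12/7)/4 = -131 + (5/4)*(8/7) = -131 + 10/7 = -907/7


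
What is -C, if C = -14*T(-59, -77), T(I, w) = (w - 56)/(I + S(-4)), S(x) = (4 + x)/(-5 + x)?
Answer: 1862/59 ≈ 31.559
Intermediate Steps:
S(x) = (4 + x)/(-5 + x)
T(I, w) = (-56 + w)/I (T(I, w) = (w - 56)/(I + (4 - 4)/(-5 - 4)) = (-56 + w)/(I + 0/(-9)) = (-56 + w)/(I - ⅑*0) = (-56 + w)/(I + 0) = (-56 + w)/I)
C = -1862/59 (C = -14*(-56 - 77)/(-59) = -(-14)*(-133)/59 = -14*133/59 = -1862/59 ≈ -31.559)
-C = -1*(-1862/59) = 1862/59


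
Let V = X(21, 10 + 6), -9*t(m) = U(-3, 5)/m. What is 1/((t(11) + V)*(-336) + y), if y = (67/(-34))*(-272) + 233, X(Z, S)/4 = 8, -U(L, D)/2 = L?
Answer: -11/109589 ≈ -0.00010038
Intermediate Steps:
U(L, D) = -2*L
X(Z, S) = 32 (X(Z, S) = 4*8 = 32)
t(m) = -2/(3*m) (t(m) = -(-2*(-3))/(9*m) = -2/(3*m))
V = 32
y = 769 (y = (67*(-1/34))*(-272) + 233 = -67/34*(-272) + 233 = 536 + 233 = 769)
1/((t(11) + V)*(-336) + y) = 1/((-⅔/11 + 32)*(-336) + 769) = 1/((-⅔*1/11 + 32)*(-336) + 769) = 1/((-2/33 + 32)*(-336) + 769) = 1/((1054/33)*(-336) + 769) = 1/(-118048/11 + 769) = 1/(-109589/11) = -11/109589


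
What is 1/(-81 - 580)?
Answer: -1/661 ≈ -0.0015129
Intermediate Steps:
1/(-81 - 580) = 1/(-661) = -1/661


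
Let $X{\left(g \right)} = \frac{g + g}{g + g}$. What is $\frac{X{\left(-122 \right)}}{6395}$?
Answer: $\frac{1}{6395} \approx 0.00015637$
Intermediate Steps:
$X{\left(g \right)} = 1$ ($X{\left(g \right)} = \frac{2 g}{2 g} = 2 g \frac{1}{2 g} = 1$)
$\frac{X{\left(-122 \right)}}{6395} = 1 \cdot \frac{1}{6395} = \frac{1}{6395}$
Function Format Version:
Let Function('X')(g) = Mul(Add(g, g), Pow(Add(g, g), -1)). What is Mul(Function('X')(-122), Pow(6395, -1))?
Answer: Rational(1, 6395) ≈ 0.00015637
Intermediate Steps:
Function('X')(g) = 1 (Function('X')(g) = Mul(Mul(2, g), Pow(Mul(2, g), -1)) = Mul(Mul(2, g), Mul(Rational(1, 2), Pow(g, -1))) = 1)
Mul(Function('X')(-122), Pow(6395, -1)) = Mul(1, Pow(6395, -1)) = Mul(1, Rational(1, 6395)) = Rational(1, 6395)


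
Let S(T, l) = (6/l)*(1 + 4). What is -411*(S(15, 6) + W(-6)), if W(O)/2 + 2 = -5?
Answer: 3699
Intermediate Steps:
S(T, l) = 30/l (S(T, l) = (6/l)*5 = 30/l)
W(O) = -14 (W(O) = -4 + 2*(-5) = -4 - 10 = -14)
-411*(S(15, 6) + W(-6)) = -411*(30/6 - 14) = -411*(30*(⅙) - 14) = -411*(5 - 14) = -411*(-9) = 3699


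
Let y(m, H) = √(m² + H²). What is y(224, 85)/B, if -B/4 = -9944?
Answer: √57401/39776 ≈ 0.0060234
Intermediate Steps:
y(m, H) = √(H² + m²)
B = 39776 (B = -4*(-9944) = 39776)
y(224, 85)/B = √(85² + 224²)/39776 = √(7225 + 50176)*(1/39776) = √57401*(1/39776) = √57401/39776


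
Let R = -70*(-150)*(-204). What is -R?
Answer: 2142000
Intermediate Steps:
R = -2142000 (R = 10500*(-204) = -2142000)
-R = -1*(-2142000) = 2142000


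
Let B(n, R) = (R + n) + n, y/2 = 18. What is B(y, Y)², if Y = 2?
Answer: 5476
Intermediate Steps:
y = 36 (y = 2*18 = 36)
B(n, R) = R + 2*n
B(y, Y)² = (2 + 2*36)² = (2 + 72)² = 74² = 5476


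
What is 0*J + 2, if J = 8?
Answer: 2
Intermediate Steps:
0*J + 2 = 0*8 + 2 = 0 + 2 = 2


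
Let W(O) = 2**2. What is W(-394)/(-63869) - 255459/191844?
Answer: -5438892749/4084294812 ≈ -1.3317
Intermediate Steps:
W(O) = 4
W(-394)/(-63869) - 255459/191844 = 4/(-63869) - 255459/191844 = 4*(-1/63869) - 255459*1/191844 = -4/63869 - 85153/63948 = -5438892749/4084294812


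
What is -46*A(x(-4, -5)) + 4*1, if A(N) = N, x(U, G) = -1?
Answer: 50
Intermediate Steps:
-46*A(x(-4, -5)) + 4*1 = -46*(-1) + 4*1 = 46 + 4 = 50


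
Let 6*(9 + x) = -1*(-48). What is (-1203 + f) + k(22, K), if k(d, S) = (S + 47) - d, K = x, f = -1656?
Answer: -2835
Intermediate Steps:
x = -1 (x = -9 + (-1*(-48))/6 = -9 + (⅙)*48 = -9 + 8 = -1)
K = -1
k(d, S) = 47 + S - d (k(d, S) = (47 + S) - d = 47 + S - d)
(-1203 + f) + k(22, K) = (-1203 - 1656) + (47 - 1 - 1*22) = -2859 + (47 - 1 - 22) = -2859 + 24 = -2835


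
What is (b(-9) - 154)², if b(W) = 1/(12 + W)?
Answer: 212521/9 ≈ 23613.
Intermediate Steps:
(b(-9) - 154)² = (1/(12 - 9) - 154)² = (1/3 - 154)² = (⅓ - 154)² = (-461/3)² = 212521/9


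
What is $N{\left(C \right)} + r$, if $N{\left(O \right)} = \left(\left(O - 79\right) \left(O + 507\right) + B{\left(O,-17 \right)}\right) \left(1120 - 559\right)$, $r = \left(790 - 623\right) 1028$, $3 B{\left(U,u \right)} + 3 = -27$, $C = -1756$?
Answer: $1285930381$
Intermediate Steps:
$B{\left(U,u \right)} = -10$ ($B{\left(U,u \right)} = -1 + \frac{1}{3} \left(-27\right) = -1 - 9 = -10$)
$r = 171676$ ($r = 167 \cdot 1028 = 171676$)
$N{\left(O \right)} = -5610 + 561 \left(-79 + O\right) \left(507 + O\right)$ ($N{\left(O \right)} = \left(\left(O - 79\right) \left(O + 507\right) - 10\right) \left(1120 - 559\right) = \left(\left(-79 + O\right) \left(507 + O\right) - 10\right) 561 = \left(-10 + \left(-79 + O\right) \left(507 + O\right)\right) 561 = -5610 + 561 \left(-79 + O\right) \left(507 + O\right)$)
$N{\left(C \right)} + r = \left(-22475343 + 561 \left(-1756\right)^{2} + 240108 \left(-1756\right)\right) + 171676 = \left(-22475343 + 561 \cdot 3083536 - 421629648\right) + 171676 = \left(-22475343 + 1729863696 - 421629648\right) + 171676 = 1285758705 + 171676 = 1285930381$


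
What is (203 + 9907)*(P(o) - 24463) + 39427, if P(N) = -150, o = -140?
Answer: -248798003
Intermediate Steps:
(203 + 9907)*(P(o) - 24463) + 39427 = (203 + 9907)*(-150 - 24463) + 39427 = 10110*(-24613) + 39427 = -248837430 + 39427 = -248798003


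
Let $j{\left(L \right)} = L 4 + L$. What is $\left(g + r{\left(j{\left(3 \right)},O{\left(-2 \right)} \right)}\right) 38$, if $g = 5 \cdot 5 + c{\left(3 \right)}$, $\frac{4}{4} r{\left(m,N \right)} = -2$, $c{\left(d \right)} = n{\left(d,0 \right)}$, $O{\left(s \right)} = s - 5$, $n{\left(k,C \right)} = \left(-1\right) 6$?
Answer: $646$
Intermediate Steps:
$n{\left(k,C \right)} = -6$
$O{\left(s \right)} = -5 + s$
$c{\left(d \right)} = -6$
$j{\left(L \right)} = 5 L$ ($j{\left(L \right)} = 4 L + L = 5 L$)
$r{\left(m,N \right)} = -2$
$g = 19$ ($g = 5 \cdot 5 - 6 = 25 - 6 = 19$)
$\left(g + r{\left(j{\left(3 \right)},O{\left(-2 \right)} \right)}\right) 38 = \left(19 - 2\right) 38 = 17 \cdot 38 = 646$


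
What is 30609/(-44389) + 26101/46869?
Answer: -276015932/2080468041 ≈ -0.13267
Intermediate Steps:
30609/(-44389) + 26101/46869 = 30609*(-1/44389) + 26101*(1/46869) = -30609/44389 + 26101/46869 = -276015932/2080468041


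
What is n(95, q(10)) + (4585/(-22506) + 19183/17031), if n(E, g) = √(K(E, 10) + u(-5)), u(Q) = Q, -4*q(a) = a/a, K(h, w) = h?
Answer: 117881821/127766562 + 3*√10 ≈ 10.409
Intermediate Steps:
q(a) = -¼ (q(a) = -a/(4*a) = -¼*1 = -¼)
n(E, g) = √(-5 + E) (n(E, g) = √(E - 5) = √(-5 + E))
n(95, q(10)) + (4585/(-22506) + 19183/17031) = √(-5 + 95) + (4585/(-22506) + 19183/17031) = √90 + (4585*(-1/22506) + 19183*(1/17031)) = 3*√10 + (-4585/22506 + 19183/17031) = 3*√10 + 117881821/127766562 = 117881821/127766562 + 3*√10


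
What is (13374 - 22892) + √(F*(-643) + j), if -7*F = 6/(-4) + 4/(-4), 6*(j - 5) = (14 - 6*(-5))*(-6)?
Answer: -9518 + I*√52654/14 ≈ -9518.0 + 16.39*I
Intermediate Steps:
j = -39 (j = 5 + ((14 - 6*(-5))*(-6))/6 = 5 + ((14 + 30)*(-6))/6 = 5 + (44*(-6))/6 = 5 + (⅙)*(-264) = 5 - 44 = -39)
F = 5/14 (F = -(6/(-4) + 4/(-4))/7 = -(6*(-¼) + 4*(-¼))/7 = -(-3/2 - 1)/7 = -⅐*(-5/2) = 5/14 ≈ 0.35714)
(13374 - 22892) + √(F*(-643) + j) = (13374 - 22892) + √((5/14)*(-643) - 39) = -9518 + √(-3215/14 - 39) = -9518 + √(-3761/14) = -9518 + I*√52654/14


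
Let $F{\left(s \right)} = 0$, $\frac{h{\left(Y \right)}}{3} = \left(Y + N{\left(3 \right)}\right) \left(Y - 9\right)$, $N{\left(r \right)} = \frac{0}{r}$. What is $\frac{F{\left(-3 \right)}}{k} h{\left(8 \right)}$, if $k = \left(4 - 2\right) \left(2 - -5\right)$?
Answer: $0$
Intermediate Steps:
$N{\left(r \right)} = 0$
$h{\left(Y \right)} = 3 Y \left(-9 + Y\right)$ ($h{\left(Y \right)} = 3 \left(Y + 0\right) \left(Y - 9\right) = 3 Y \left(-9 + Y\right)$)
$k = 14$ ($k = 2 \left(2 + 5\right) = 2 \cdot 7 = 14$)
$\frac{F{\left(-3 \right)}}{k} h{\left(8 \right)} = \frac{0}{14} \cdot 3 \cdot 8 \left(-9 + 8\right) = 0 \cdot \frac{1}{14} \cdot 3 \cdot 8 \left(-1\right) = 0 \left(-24\right) = 0$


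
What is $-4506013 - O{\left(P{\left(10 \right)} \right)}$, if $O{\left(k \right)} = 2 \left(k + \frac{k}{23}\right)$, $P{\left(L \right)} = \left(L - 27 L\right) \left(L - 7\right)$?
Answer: $- \frac{103600859}{23} \approx -4.5044 \cdot 10^{6}$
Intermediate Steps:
$P{\left(L \right)} = - 26 L \left(-7 + L\right)$
$O{\left(k \right)} = \frac{48 k}{23}$ ($O{\left(k \right)} = 2 \left(k + k \frac{1}{23}\right) = 2 \left(k + \frac{k}{23}\right) = 2 \frac{24 k}{23} = \frac{48 k}{23}$)
$-4506013 - O{\left(P{\left(10 \right)} \right)} = -4506013 - \frac{48 \cdot 26 \cdot 10 \left(7 - 10\right)}{23} = -4506013 - \frac{48 \cdot 26 \cdot 10 \left(-3\right)}{23} = -4506013 - \frac{48}{23} \left(-780\right) = -4506013 - - \frac{37440}{23} = -4506013 + \frac{37440}{23} = - \frac{103600859}{23}$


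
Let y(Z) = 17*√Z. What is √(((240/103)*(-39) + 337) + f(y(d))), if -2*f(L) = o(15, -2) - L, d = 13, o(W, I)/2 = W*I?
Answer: √(11717692 + 360706*√13)/206 ≈ 17.515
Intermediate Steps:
o(W, I) = 2*I*W (o(W, I) = 2*(W*I) = 2*(I*W) = 2*I*W)
f(L) = 30 + L/2 (f(L) = -(2*(-2)*15 - L)/2 = -(-60 - L)/2 = 30 + L/2)
√(((240/103)*(-39) + 337) + f(y(d))) = √(((240/103)*(-39) + 337) + (30 + (17*√13)/2)) = √(((240*(1/103))*(-39) + 337) + (30 + 17*√13/2)) = √(((240/103)*(-39) + 337) + (30 + 17*√13/2)) = √((-9360/103 + 337) + (30 + 17*√13/2)) = √(25351/103 + (30 + 17*√13/2)) = √(28441/103 + 17*√13/2)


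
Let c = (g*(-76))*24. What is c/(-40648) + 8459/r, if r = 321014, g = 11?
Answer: 848083291/1631072134 ≈ 0.51995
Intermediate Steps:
c = -20064 (c = (11*(-76))*24 = -836*24 = -20064)
c/(-40648) + 8459/r = -20064/(-40648) + 8459/321014 = -20064*(-1/40648) + 8459*(1/321014) = 2508/5081 + 8459/321014 = 848083291/1631072134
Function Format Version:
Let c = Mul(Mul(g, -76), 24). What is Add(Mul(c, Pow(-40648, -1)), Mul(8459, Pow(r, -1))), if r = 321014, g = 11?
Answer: Rational(848083291, 1631072134) ≈ 0.51995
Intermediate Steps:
c = -20064 (c = Mul(Mul(11, -76), 24) = Mul(-836, 24) = -20064)
Add(Mul(c, Pow(-40648, -1)), Mul(8459, Pow(r, -1))) = Add(Mul(-20064, Pow(-40648, -1)), Mul(8459, Pow(321014, -1))) = Add(Mul(-20064, Rational(-1, 40648)), Mul(8459, Rational(1, 321014))) = Add(Rational(2508, 5081), Rational(8459, 321014)) = Rational(848083291, 1631072134)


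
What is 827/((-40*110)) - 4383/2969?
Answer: -21740563/13063600 ≈ -1.6642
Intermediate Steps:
827/((-40*110)) - 4383/2969 = 827/(-4400) - 4383*1/2969 = 827*(-1/4400) - 4383/2969 = -827/4400 - 4383/2969 = -21740563/13063600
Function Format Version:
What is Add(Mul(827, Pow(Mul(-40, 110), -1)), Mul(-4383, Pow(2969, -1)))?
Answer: Rational(-21740563, 13063600) ≈ -1.6642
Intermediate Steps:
Add(Mul(827, Pow(Mul(-40, 110), -1)), Mul(-4383, Pow(2969, -1))) = Add(Mul(827, Pow(-4400, -1)), Mul(-4383, Rational(1, 2969))) = Add(Mul(827, Rational(-1, 4400)), Rational(-4383, 2969)) = Add(Rational(-827, 4400), Rational(-4383, 2969)) = Rational(-21740563, 13063600)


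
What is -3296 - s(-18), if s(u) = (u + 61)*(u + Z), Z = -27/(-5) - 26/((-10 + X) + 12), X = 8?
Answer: -13212/5 ≈ -2642.4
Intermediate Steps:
Z = 14/5 (Z = -27/(-5) - 26/((-10 + 8) + 12) = -27*(-⅕) - 26/(-2 + 12) = 27/5 - 26/10 = 27/5 - 26*⅒ = 27/5 - 13/5 = 14/5 ≈ 2.8000)
s(u) = (61 + u)*(14/5 + u) (s(u) = (u + 61)*(u + 14/5) = (61 + u)*(14/5 + u))
-3296 - s(-18) = -3296 - (854/5 + (-18)² + (319/5)*(-18)) = -3296 - (854/5 + 324 - 5742/5) = -3296 - 1*(-3268/5) = -3296 + 3268/5 = -13212/5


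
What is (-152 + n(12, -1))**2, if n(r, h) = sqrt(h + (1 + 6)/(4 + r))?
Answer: 369655/16 - 228*I ≈ 23103.0 - 228.0*I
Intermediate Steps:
n(r, h) = sqrt(h + 7/(4 + r))
(-152 + n(12, -1))**2 = (-152 + sqrt((7 - (4 + 12))/(4 + 12)))**2 = (-152 + sqrt((7 - 1*16)/16))**2 = (-152 + sqrt((7 - 16)/16))**2 = (-152 + sqrt((1/16)*(-9)))**2 = (-152 + sqrt(-9/16))**2 = (-152 + 3*I/4)**2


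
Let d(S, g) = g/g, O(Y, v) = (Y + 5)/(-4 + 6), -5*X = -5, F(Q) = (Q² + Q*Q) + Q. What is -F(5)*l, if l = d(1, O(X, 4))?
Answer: -55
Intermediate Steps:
F(Q) = Q + 2*Q² (F(Q) = (Q² + Q²) + Q = 2*Q² + Q = Q + 2*Q²)
X = 1 (X = -⅕*(-5) = 1)
O(Y, v) = 5/2 + Y/2 (O(Y, v) = (5 + Y)/2 = (5 + Y)*(½) = 5/2 + Y/2)
d(S, g) = 1
l = 1
-F(5)*l = -5*(1 + 2*5) = -5*(1 + 10) = -5*11 = -55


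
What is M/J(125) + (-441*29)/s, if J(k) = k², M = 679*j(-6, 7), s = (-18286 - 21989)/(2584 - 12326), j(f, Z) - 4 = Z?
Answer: -8650776799/2796875 ≈ -3093.0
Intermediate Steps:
j(f, Z) = 4 + Z
s = 40275/9742 (s = -40275/(-9742) = -40275*(-1/9742) = 40275/9742 ≈ 4.1342)
M = 7469 (M = 679*(4 + 7) = 679*11 = 7469)
M/J(125) + (-441*29)/s = 7469/(125²) + (-441*29)/(40275/9742) = 7469/15625 - 12789*9742/40275 = 7469*(1/15625) - 13843382/4475 = 7469/15625 - 13843382/4475 = -8650776799/2796875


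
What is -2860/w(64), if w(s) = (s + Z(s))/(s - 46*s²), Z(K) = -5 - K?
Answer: -107737344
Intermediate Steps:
w(s) = -5/(s - 46*s²) (w(s) = (s + (-5 - s))/(s - 46*s²) = -5/(s - 46*s²))
-2860/w(64) = -2860/(5/(64*(-1 + 46*64))) = -2860/(5*(1/64)/(-1 + 2944)) = -2860/(5*(1/64)/2943) = -2860/(5*(1/64)*(1/2943)) = -2860/5/188352 = -2860*188352/5 = -107737344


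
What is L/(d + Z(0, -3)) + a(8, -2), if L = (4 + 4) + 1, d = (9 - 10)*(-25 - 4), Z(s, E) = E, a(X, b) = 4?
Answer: 113/26 ≈ 4.3462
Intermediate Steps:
d = 29 (d = -1*(-29) = 29)
L = 9 (L = 8 + 1 = 9)
L/(d + Z(0, -3)) + a(8, -2) = 9/(29 - 3) + 4 = 9/26 + 4 = 113/26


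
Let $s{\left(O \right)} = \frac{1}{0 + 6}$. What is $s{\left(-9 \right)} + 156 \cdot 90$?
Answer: $\frac{84241}{6} \approx 14040.0$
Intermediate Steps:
$s{\left(O \right)} = \frac{1}{6}$
$s{\left(-9 \right)} + 156 \cdot 90 = \frac{1}{6} + 156 \cdot 90 = \frac{1}{6} + 14040 = \frac{84241}{6}$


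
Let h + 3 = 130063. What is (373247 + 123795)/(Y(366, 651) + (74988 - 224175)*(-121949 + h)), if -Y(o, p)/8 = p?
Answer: -497042/1210060965 ≈ -0.00041076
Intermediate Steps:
h = 130060 (h = -3 + 130063 = 130060)
Y(o, p) = -8*p
(373247 + 123795)/(Y(366, 651) + (74988 - 224175)*(-121949 + h)) = (373247 + 123795)/(-8*651 + (74988 - 224175)*(-121949 + 130060)) = 497042/(-5208 - 149187*8111) = 497042/(-5208 - 1210055757) = 497042/(-1210060965) = 497042*(-1/1210060965) = -497042/1210060965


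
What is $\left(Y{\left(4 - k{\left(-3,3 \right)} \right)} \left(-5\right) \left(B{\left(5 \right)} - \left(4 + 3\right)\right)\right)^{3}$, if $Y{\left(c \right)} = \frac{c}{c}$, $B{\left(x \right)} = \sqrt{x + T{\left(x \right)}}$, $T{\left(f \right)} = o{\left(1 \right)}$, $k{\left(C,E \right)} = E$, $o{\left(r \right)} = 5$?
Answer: $69125 - 19625 \sqrt{10} \approx 7065.3$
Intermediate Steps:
$T{\left(f \right)} = 5$
$B{\left(x \right)} = \sqrt{5 + x}$ ($B{\left(x \right)} = \sqrt{x + 5} = \sqrt{5 + x}$)
$Y{\left(c \right)} = 1$
$\left(Y{\left(4 - k{\left(-3,3 \right)} \right)} \left(-5\right) \left(B{\left(5 \right)} - \left(4 + 3\right)\right)\right)^{3} = \left(1 \left(-5\right) \left(\sqrt{5 + 5} - \left(4 + 3\right)\right)\right)^{3} = \left(- 5 \left(\sqrt{10} - 7\right)\right)^{3} = \left(- 5 \left(-7 + \sqrt{10}\right)\right)^{3} = \left(35 - 5 \sqrt{10}\right)^{3}$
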